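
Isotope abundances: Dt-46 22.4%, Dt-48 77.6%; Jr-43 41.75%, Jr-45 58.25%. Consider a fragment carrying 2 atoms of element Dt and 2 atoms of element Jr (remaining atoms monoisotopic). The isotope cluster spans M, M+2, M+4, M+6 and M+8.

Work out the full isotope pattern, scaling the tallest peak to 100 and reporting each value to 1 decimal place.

2.1 : 20.7 : 70.8 : 100.0 : 49.7

Element Dt pattern (n=2): 0.050176 : 0.347648 : 0.602176
Element Jr pattern (n=2): 0.17430625 : 0.4863875 : 0.33930625
Convolve the two distributions (both contribute in 2-u steps):
  M: 0.050176×0.17430625 = 0.008746
  M+2: 0.050176×0.4863875 + 0.347648×0.17430625 = 0.085002
  M+4: 0.050176×0.33930625 + 0.347648×0.4863875 + 0.602176×0.17430625 = 0.291080
  M+6: 0.347648×0.33930625 + 0.602176×0.4863875 = 0.410850
  M+8: 0.602176×0.33930625 = 0.204322
Scale to base peak (0.410850) = 100: 2.1 : 20.7 : 70.8 : 100.0 : 49.7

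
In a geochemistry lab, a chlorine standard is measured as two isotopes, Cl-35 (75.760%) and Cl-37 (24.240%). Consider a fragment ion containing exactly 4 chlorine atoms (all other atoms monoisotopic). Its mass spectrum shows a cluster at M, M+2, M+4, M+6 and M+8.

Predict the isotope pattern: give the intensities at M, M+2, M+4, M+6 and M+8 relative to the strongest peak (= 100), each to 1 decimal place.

The 4 Cl atoms are independent, so intensities follow the terms of (0.75760 + 0.24240)^4.
P(M) = 0.75760^4 = 0.329428
P(M+2) = 4 × 0.75760^3 × 0.24240^1 = 0.421612
P(M+4) = 6 × 0.75760^2 × 0.24240^2 = 0.202347
P(M+6) = 4 × 0.75760^1 × 0.24240^3 = 0.043162
P(M+8) = 0.24240^4 = 0.003452
The M+2 peak is largest (0.421612); scaling to 100 gives 78.1 : 100.0 : 48.0 : 10.2 : 0.8.

78.1 : 100.0 : 48.0 : 10.2 : 0.8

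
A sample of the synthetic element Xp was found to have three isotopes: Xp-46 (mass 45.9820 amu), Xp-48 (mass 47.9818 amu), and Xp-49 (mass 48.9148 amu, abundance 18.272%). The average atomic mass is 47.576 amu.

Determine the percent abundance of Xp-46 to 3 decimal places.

28.817%

The remaining 81.728% is split between Xp-46 (fraction x) and Xp-48 (fraction 0.81728 − x).
Substituting: 45.9820x + 47.9818(0.81728 − x) = 38.638287744
(45.9820 − 47.9818)x = -0.57627776  ⇒  x = 0.28817, y = 0.52911
Xp-46: 28.817%, Xp-48: 52.911%.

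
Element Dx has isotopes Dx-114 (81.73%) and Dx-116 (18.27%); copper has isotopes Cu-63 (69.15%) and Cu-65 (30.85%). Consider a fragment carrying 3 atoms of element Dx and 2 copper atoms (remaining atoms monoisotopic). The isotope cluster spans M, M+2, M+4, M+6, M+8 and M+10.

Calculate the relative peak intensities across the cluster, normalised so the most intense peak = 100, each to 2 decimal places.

63.98 : 100.00 : 60.61 : 17.81 : 2.55 : 0.14

Element Dx pattern (n=3): 0.54593947 : 0.36611945 : 0.08184268 : 0.0060984
Copper pattern (n=2): 0.47817225 : 0.4266555 : 0.09517225
Convolve the two distributions (both contribute in 2-u steps):
  M: 0.54593947×0.47817225 = 0.261053
  M+2: 0.54593947×0.4266555 + 0.36611945×0.47817225 = 0.407996
  M+4: 0.54593947×0.09517225 + 0.36611945×0.4266555 + 0.08184268×0.47817225 = 0.247300
  M+6: 0.36611945×0.09517225 + 0.08184268×0.4266555 + 0.0060984×0.47817225 = 0.072679
  M+8: 0.08184268×0.09517225 + 0.0060984×0.4266555 = 0.010391
  M+10: 0.0060984×0.09517225 = 0.000580
Scale to base peak (0.407996) = 100: 63.98 : 100.00 : 60.61 : 17.81 : 2.55 : 0.14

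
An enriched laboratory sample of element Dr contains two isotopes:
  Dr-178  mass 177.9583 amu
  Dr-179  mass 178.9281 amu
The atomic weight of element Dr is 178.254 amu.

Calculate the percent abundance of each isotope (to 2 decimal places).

Let x be the fractional abundance of Dr-178; then Dr-179 has abundance 1 − x.
177.9583·x + 178.9281·(1 − x) = 178.254
(177.9583 − 178.9281)·x = 178.254 − 178.9281
x = -0.6741 / -0.9698 = 0.69509 → 69.51% Dr-178, 30.49% Dr-179.

Dr-178: 69.51%, Dr-179: 30.49%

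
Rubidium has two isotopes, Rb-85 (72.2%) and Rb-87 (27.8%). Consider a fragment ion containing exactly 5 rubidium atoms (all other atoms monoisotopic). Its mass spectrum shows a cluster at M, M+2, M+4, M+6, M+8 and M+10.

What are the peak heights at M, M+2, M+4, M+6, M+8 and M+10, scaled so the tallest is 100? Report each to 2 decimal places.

51.94 : 100.00 : 77.01 : 29.65 : 5.71 : 0.44

The 5 Rb atoms are independent, so intensities follow the terms of (0.722 + 0.278)^5.
P(M) = 0.722^5 = 0.196194
P(M+2) = 5 × 0.722^4 × 0.278^1 = 0.377714
P(M+4) = 10 × 0.722^3 × 0.278^2 = 0.290872
P(M+6) = 10 × 0.722^2 × 0.278^3 = 0.111998
P(M+8) = 5 × 0.722^1 × 0.278^4 = 0.021562
P(M+10) = 0.278^5 = 0.001660
The M+2 peak is largest (0.377714); scaling to 100 gives 51.94 : 100.00 : 77.01 : 29.65 : 5.71 : 0.44.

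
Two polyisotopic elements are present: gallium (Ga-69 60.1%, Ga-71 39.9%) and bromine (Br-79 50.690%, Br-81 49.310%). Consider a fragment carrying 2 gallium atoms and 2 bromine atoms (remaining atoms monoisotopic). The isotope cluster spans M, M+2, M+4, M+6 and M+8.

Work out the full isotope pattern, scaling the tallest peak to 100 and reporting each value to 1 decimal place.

25.2 : 82.4 : 100.0 : 53.2 : 10.5

Gallium pattern (n=2): 0.361201 : 0.479598 : 0.159201
Bromine pattern (n=2): 0.25694761 : 0.49990478 : 0.24314761
Convolve the two distributions (both contribute in 2-u steps):
  M: 0.361201×0.25694761 = 0.092810
  M+2: 0.361201×0.49990478 + 0.479598×0.25694761 = 0.303798
  M+4: 0.361201×0.24314761 + 0.479598×0.49990478 + 0.159201×0.25694761 = 0.368485
  M+6: 0.479598×0.24314761 + 0.159201×0.49990478 = 0.196198
  M+8: 0.159201×0.24314761 = 0.038709
Scale to base peak (0.368485) = 100: 25.2 : 82.4 : 100.0 : 53.2 : 10.5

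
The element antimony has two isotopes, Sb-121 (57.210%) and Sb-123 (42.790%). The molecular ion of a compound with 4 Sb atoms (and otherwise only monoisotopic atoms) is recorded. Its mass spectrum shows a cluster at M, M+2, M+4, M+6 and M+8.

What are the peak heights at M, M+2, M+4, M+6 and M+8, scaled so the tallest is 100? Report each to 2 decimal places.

The 4 Sb atoms are independent, so intensities follow the terms of (0.57210 + 0.42790)^4.
P(M) = 0.57210^4 = 0.107124
P(M+2) = 4 × 0.57210^3 × 0.42790^1 = 0.320493
P(M+4) = 6 × 0.57210^2 × 0.42790^2 = 0.359567
P(M+6) = 4 × 0.57210^1 × 0.42790^3 = 0.179291
P(M+8) = 0.42790^4 = 0.033525
The M+4 peak is largest (0.359567); scaling to 100 gives 29.79 : 89.13 : 100.00 : 49.86 : 9.32.

29.79 : 89.13 : 100.00 : 49.86 : 9.32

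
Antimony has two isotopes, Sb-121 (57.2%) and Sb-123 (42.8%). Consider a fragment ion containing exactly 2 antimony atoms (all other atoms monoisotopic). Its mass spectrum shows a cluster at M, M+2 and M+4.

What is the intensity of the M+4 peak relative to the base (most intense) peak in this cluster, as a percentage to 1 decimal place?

37.4%

Binomial terms of (0.572 + 0.428)^2: M 0.3272, M+2 0.4896, M+4 0.1832 → M+2 is the base peak.
P(M+2) = C(2,1) × 0.572^1 × 0.428^1 = 2 × 0.5720 × 0.4280 = 0.489632 (base)
P(M+4) = C(2,2) × 0.572^0 × 0.428^2 = 1 × 1.0000 × 0.183184 = 0.183184
Relative intensity = 0.183184 / 0.489632 × 100 = 37.4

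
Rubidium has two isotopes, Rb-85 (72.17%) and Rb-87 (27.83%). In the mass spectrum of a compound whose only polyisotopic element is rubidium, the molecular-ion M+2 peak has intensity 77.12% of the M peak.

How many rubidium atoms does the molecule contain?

2

With n Rb atoms, P(M+2)/P(M) = C(n,1)·p^(n−1)q / p^n = n·q/p = n · 0.2783/0.7217.
n = 0.7712 × 0.7217/0.2783 = 2.00 ≈ 2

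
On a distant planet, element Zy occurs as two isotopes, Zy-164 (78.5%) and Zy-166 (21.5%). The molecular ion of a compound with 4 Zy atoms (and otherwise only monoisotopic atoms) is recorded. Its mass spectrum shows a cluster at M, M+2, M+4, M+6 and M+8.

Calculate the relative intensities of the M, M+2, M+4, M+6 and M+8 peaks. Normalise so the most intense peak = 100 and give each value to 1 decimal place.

The 4 Zy atoms are independent, so intensities follow the terms of (0.785 + 0.215)^4.
P(M) = 0.785^4 = 0.379733
P(M+2) = 4 × 0.785^3 × 0.215^1 = 0.416013
P(M+4) = 6 × 0.785^2 × 0.215^2 = 0.170910
P(M+6) = 4 × 0.785^1 × 0.215^3 = 0.031206
P(M+8) = 0.215^4 = 0.002137
The M+2 peak is largest (0.416013); scaling to 100 gives 91.3 : 100.0 : 41.1 : 7.5 : 0.5.

91.3 : 100.0 : 41.1 : 7.5 : 0.5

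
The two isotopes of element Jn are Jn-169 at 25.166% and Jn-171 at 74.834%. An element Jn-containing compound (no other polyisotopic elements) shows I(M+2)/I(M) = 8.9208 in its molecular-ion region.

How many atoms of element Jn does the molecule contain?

3

With n Jn atoms, P(M+2)/P(M) = C(n,1)·p^(n−1)q / p^n = n·q/p = n · 0.74834/0.25166.
n = 8.9208 × 0.25166/0.74834 = 3.00 ≈ 3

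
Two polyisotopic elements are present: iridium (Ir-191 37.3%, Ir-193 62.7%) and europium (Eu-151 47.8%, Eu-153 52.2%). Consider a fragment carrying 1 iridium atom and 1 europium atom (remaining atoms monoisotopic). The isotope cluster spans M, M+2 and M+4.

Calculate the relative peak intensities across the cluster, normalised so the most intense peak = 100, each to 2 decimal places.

36.06 : 100.00 : 66.20

Iridium pattern (n=1): 0.3730 : 0.6270
Europium pattern (n=1): 0.4780 : 0.5220
Convolve the two distributions (both contribute in 2-u steps):
  M: 0.3730×0.4780 = 0.178294
  M+2: 0.3730×0.5220 + 0.6270×0.4780 = 0.494412
  M+4: 0.6270×0.5220 = 0.327294
Scale to base peak (0.494412) = 100: 36.06 : 100.00 : 66.20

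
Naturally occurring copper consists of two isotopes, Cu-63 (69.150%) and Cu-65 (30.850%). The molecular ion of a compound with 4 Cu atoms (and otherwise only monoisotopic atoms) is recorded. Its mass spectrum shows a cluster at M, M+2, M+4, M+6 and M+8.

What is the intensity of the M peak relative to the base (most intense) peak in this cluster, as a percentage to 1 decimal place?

(0.69150 + 0.30850)^4 gives M 0.2286, M+2 0.4080, M+4 0.2731, M+6 0.0812, M+8 0.0091; the largest is M+2.
P(M+2) = C(4,1) × 0.69150^3 × 0.30850^1 = 4 × 0.33065611 × 0.3085 = 0.408030 (base)
P(M) = C(4,0) × 0.69150^4 × 0.30850^0 = 1 × 0.2286487 × 1.0000 = 0.228649
Relative intensity = 0.228649 / 0.408030 × 100 = 56.0

56.0%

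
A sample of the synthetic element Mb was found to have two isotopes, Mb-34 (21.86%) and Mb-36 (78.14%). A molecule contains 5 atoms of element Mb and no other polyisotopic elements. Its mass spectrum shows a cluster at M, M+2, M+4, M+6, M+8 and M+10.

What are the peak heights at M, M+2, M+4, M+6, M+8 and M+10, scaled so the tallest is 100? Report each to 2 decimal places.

Expanding (0.2186 + 0.7814)^5:
P(M) = 0.2186^5 = 0.000499
P(M+2) = 5 × 0.2186^4 × 0.7814^1 = 0.008922
P(M+4) = 10 × 0.2186^3 × 0.7814^2 = 0.063782
P(M+6) = 10 × 0.2186^2 × 0.7814^3 = 0.227992
P(M+8) = 5 × 0.2186^1 × 0.7814^4 = 0.407487
P(M+10) = 0.7814^5 = 0.291318
The M+8 peak is largest (0.407487); scaling to 100 gives 0.12 : 2.19 : 15.65 : 55.95 : 100.00 : 71.49.

0.12 : 2.19 : 15.65 : 55.95 : 100.00 : 71.49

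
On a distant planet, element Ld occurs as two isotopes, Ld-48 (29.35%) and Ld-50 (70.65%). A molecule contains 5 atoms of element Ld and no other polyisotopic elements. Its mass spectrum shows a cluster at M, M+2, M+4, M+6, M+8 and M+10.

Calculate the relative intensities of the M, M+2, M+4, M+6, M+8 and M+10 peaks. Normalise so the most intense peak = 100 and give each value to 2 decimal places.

0.60 : 7.17 : 34.52 : 83.09 : 100.00 : 48.14

The 5 Ld atoms are independent, so intensities follow the terms of (0.2935 + 0.7065)^5.
P(M) = 0.2935^5 = 0.002178
P(M+2) = 5 × 0.2935^4 × 0.7065^1 = 0.026213
P(M+4) = 10 × 0.2935^3 × 0.7065^2 = 0.126197
P(M+6) = 10 × 0.2935^2 × 0.7065^3 = 0.303775
P(M+8) = 5 × 0.2935^1 × 0.7065^4 = 0.365617
P(M+10) = 0.7065^5 = 0.176020
The M+8 peak is largest (0.365617); scaling to 100 gives 0.60 : 7.17 : 34.52 : 83.09 : 100.00 : 48.14.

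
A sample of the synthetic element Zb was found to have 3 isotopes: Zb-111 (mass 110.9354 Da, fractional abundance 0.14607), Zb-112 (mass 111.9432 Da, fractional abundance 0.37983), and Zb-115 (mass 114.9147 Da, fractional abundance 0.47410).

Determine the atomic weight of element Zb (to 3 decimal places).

Average mass = Σ (abundance × isotope mass) = 0.14607 × 110.9354 + 0.37983 × 111.9432 + 0.47410 × 114.9147
= 16.20433 + 42.51939 + 54.48106 = 113.20478 Da

113.205 Da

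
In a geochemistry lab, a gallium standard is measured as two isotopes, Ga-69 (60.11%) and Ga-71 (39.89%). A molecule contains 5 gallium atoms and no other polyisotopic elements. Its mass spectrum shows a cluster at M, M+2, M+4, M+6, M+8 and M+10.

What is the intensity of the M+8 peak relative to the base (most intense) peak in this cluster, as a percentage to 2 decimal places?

Binomial terms of (0.6011 + 0.3989)^5: M 0.0785, M+2 0.2604, M+4 0.3456, M+6 0.2293, M+8 0.0761, M+10 0.0101 → M+4 is the base peak.
P(M+4) = C(5,2) × 0.6011^3 × 0.3989^2 = 10 × 0.21719018 × 0.15912121 = 0.345596 (base)
P(M+8) = C(5,4) × 0.6011^1 × 0.3989^4 = 5 × 0.6011 × 0.02531956 = 0.076098
Relative intensity = 0.076098 / 0.345596 × 100 = 22.02

22.02%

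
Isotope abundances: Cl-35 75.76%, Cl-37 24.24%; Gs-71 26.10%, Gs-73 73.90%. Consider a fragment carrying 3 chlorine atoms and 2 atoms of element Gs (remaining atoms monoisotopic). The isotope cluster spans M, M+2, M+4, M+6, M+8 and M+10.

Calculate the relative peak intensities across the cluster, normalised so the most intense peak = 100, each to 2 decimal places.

7.27 : 48.13 : 100.00 : 68.80 : 19.24 : 1.91

Chlorine pattern (n=3): 0.4348304 : 0.41738208 : 0.13354464 : 0.01424288
Element Gs pattern (n=2): 0.068121 : 0.385758 : 0.546121
Convolve the two distributions (both contribute in 2-u steps):
  M: 0.4348304×0.068121 = 0.029621
  M+2: 0.4348304×0.385758 + 0.41738208×0.068121 = 0.196172
  M+4: 0.4348304×0.546121 + 0.41738208×0.385758 + 0.13354464×0.068121 = 0.407576
  M+6: 0.41738208×0.546121 + 0.13354464×0.385758 + 0.01424288×0.068121 = 0.280427
  M+8: 0.13354464×0.546121 + 0.01424288×0.385758 = 0.078426
  M+10: 0.01424288×0.546121 = 0.007778
Scale to base peak (0.407576) = 100: 7.27 : 48.13 : 100.00 : 68.80 : 19.24 : 1.91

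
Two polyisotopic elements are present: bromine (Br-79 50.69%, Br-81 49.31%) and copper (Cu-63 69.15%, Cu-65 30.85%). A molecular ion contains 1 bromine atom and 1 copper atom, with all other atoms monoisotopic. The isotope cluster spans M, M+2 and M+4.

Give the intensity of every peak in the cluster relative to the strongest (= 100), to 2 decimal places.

70.48 : 100.00 : 30.59

Bromine pattern (n=1): 0.5069 : 0.4931
Copper pattern (n=1): 0.6915 : 0.3085
Convolve the two distributions (both contribute in 2-u steps):
  M: 0.5069×0.6915 = 0.350521
  M+2: 0.5069×0.3085 + 0.4931×0.6915 = 0.497357
  M+4: 0.4931×0.3085 = 0.152121
Scale to base peak (0.497357) = 100: 70.48 : 100.00 : 30.59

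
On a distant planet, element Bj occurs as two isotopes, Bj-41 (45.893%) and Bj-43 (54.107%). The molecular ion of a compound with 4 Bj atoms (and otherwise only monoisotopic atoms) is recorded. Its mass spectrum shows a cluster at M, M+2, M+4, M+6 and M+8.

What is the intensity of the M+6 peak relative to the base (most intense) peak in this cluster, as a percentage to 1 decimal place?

Binomial terms of (0.45893 + 0.54107)^4: M 0.0444, M+2 0.2092, M+4 0.3700, M+6 0.2908, M+8 0.0857 → M+4 is the base peak.
P(M+4) = C(4,2) × 0.45893^2 × 0.54107^2 = 6 × 0.21061674 × 0.29275674 = 0.369957 (base)
P(M+6) = C(4,3) × 0.45893^1 × 0.54107^3 = 4 × 0.45893 × 0.15840189 = 0.290782
Relative intensity = 0.290782 / 0.369957 × 100 = 78.6

78.6%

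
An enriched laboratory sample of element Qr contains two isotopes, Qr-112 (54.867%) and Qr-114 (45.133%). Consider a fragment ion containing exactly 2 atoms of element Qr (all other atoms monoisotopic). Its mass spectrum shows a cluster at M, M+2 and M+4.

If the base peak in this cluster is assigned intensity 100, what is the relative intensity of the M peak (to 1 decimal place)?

(0.54867 + 0.45133)^2 gives M 0.3010, M+2 0.4953, M+4 0.2037; the largest is M+2.
P(M+2) = C(2,1) × 0.54867^1 × 0.45133^1 = 2 × 0.54867 × 0.45133 = 0.495262 (base)
P(M) = C(2,0) × 0.54867^2 × 0.45133^0 = 1 × 0.30103877 × 1.0000 = 0.301039
Relative intensity = 0.301039 / 0.495262 × 100 = 60.8

60.8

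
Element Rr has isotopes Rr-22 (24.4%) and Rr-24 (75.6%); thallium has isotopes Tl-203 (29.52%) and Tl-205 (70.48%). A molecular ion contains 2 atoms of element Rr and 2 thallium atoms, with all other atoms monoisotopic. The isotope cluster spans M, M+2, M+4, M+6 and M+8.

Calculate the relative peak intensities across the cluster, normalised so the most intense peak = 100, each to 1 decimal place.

Element Rr pattern (n=2): 0.059536 : 0.368928 : 0.571536
Thallium pattern (n=2): 0.08714304 : 0.41611392 : 0.49674304
Convolve the two distributions (both contribute in 2-u steps):
  M: 0.059536×0.08714304 = 0.005188
  M+2: 0.059536×0.41611392 + 0.368928×0.08714304 = 0.056923
  M+4: 0.059536×0.49674304 + 0.368928×0.41611392 + 0.571536×0.08714304 = 0.232896
  M+6: 0.368928×0.49674304 + 0.571536×0.41611392 = 0.421087
  M+8: 0.571536×0.49674304 = 0.283907
Scale to base peak (0.421087) = 100: 1.2 : 13.5 : 55.3 : 100.0 : 67.4

1.2 : 13.5 : 55.3 : 100.0 : 67.4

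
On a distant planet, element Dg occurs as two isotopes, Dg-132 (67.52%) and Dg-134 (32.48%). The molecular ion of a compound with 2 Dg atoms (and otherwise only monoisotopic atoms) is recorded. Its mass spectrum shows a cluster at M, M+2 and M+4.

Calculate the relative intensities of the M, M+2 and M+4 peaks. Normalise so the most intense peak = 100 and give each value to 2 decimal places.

100.00 : 96.21 : 23.14

Expanding (0.6752 + 0.3248)^2:
P(M) = 0.6752^2 = 0.455895
P(M+2) = 2 × 0.6752^1 × 0.3248^1 = 0.438610
P(M+4) = 0.3248^2 = 0.105495
The M peak is largest (0.455895); scaling to 100 gives 100.00 : 96.21 : 23.14.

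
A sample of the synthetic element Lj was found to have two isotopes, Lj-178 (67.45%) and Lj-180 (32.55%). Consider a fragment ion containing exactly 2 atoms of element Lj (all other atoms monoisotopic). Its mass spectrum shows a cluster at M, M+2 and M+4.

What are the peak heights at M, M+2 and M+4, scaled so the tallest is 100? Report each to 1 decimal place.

The 2 Lj atoms are independent, so intensities follow the terms of (0.6745 + 0.3255)^2.
P(M) = 0.6745^2 = 0.454950
P(M+2) = 2 × 0.6745^1 × 0.3255^1 = 0.439100
P(M+4) = 0.3255^2 = 0.105950
The M peak is largest (0.454950); scaling to 100 gives 100.0 : 96.5 : 23.3.

100.0 : 96.5 : 23.3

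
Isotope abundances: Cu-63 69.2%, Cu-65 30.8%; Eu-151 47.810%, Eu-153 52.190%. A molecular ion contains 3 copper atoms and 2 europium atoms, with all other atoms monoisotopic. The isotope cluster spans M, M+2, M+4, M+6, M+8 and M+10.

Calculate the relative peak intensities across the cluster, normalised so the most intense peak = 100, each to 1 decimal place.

21.3 : 74.8 : 100.0 : 63.3 : 19.2 : 2.2

Copper pattern (n=3): 0.33137389 : 0.44247034 : 0.19693766 : 0.02921811
Europium pattern (n=2): 0.22857961 : 0.49904078 : 0.27237961
Convolve the two distributions (both contribute in 2-u steps):
  M: 0.33137389×0.22857961 = 0.075745
  M+2: 0.33137389×0.49904078 + 0.44247034×0.22857961 = 0.266509
  M+4: 0.33137389×0.27237961 + 0.44247034×0.49904078 + 0.19693766×0.22857961 = 0.356086
  M+6: 0.44247034×0.27237961 + 0.19693766×0.49904078 + 0.02921811×0.22857961 = 0.225478
  M+8: 0.19693766×0.27237961 + 0.02921811×0.49904078 = 0.068223
  M+10: 0.02921811×0.27237961 = 0.007958
Scale to base peak (0.356086) = 100: 21.3 : 74.8 : 100.0 : 63.3 : 19.2 : 2.2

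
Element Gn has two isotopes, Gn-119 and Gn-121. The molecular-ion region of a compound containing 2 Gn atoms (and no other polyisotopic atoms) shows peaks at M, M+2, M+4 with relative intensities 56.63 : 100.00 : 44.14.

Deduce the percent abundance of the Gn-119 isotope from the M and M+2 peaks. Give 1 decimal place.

Write p for the Gn-119 fraction. I(M+2)/I(M) = [C(2,1)·p^1·(1−p)] / p^2 = 2·(1−p)/p = 100.00/56.63 = 1.7658
(1−p)/p = 1.7658/2 = 0.8829  ⇒  p = 1/(1 + 0.8829) = 0.5311
Gn-119: 53.1%, Gn-121: 46.9%.

53.1%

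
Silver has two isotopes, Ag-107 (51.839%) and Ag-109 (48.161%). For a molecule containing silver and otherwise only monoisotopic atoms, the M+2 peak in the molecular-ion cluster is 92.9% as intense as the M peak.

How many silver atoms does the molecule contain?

The M+2/M ratio from n Ag atoms is n · q/p = n · 0.48161/0.51839.
n = 0.929 × 0.51839/0.48161 = 1.00 ≈ 1

1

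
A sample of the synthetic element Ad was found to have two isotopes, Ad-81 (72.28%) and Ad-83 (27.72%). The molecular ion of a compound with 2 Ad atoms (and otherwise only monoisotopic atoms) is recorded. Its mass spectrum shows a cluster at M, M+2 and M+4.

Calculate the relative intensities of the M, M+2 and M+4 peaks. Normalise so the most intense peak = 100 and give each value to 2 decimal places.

100.00 : 76.70 : 14.71

The 2 Ad atoms are independent, so intensities follow the terms of (0.7228 + 0.2772)^2.
P(M) = 0.7228^2 = 0.522440
P(M+2) = 2 × 0.7228^1 × 0.2772^1 = 0.400720
P(M+4) = 0.2772^2 = 0.076840
The M peak is largest (0.522440); scaling to 100 gives 100.00 : 76.70 : 14.71.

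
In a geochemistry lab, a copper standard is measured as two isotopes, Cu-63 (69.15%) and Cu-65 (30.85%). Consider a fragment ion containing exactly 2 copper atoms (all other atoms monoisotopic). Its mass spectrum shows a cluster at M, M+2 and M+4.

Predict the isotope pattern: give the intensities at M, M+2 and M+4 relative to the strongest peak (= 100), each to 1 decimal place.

Expanding (0.6915 + 0.3085)^2:
P(M) = 0.6915^2 = 0.478172
P(M+2) = 2 × 0.6915^1 × 0.3085^1 = 0.426656
P(M+4) = 0.3085^2 = 0.095172
The M peak is largest (0.478172); scaling to 100 gives 100.0 : 89.2 : 19.9.

100.0 : 89.2 : 19.9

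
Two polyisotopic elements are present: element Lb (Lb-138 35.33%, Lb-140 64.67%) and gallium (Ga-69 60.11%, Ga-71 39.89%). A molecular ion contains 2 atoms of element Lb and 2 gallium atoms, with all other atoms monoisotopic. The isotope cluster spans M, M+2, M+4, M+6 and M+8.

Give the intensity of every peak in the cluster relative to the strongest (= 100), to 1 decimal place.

Element Lb pattern (n=2): 0.12482089 : 0.45695822 : 0.41822089
Gallium pattern (n=2): 0.36132121 : 0.47955758 : 0.15912121
Convolve the two distributions (both contribute in 2-u steps):
  M: 0.12482089×0.36132121 = 0.045100
  M+2: 0.12482089×0.47955758 + 0.45695822×0.36132121 = 0.224968
  M+4: 0.12482089×0.15912121 + 0.45695822×0.47955758 + 0.41822089×0.36132121 = 0.390112
  M+6: 0.45695822×0.15912121 + 0.41822089×0.47955758 = 0.273273
  M+8: 0.41822089×0.15912121 = 0.066548
Scale to base peak (0.390112) = 100: 11.6 : 57.7 : 100.0 : 70.0 : 17.1

11.6 : 57.7 : 100.0 : 70.0 : 17.1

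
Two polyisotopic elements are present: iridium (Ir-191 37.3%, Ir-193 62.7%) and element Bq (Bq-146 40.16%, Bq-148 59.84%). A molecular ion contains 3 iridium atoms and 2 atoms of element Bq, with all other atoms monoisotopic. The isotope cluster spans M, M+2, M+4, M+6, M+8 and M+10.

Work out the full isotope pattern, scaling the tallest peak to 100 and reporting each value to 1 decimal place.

Iridium pattern (n=3): 0.05189512 : 0.26170165 : 0.43991135 : 0.24649188
Element Bq pattern (n=2): 0.16128256 : 0.48063488 : 0.35808256
Convolve the two distributions (both contribute in 2-u steps):
  M: 0.05189512×0.16128256 = 0.008370
  M+2: 0.05189512×0.48063488 + 0.26170165×0.16128256 = 0.067151
  M+4: 0.05189512×0.35808256 + 0.26170165×0.48063488 + 0.43991135×0.16128256 = 0.215316
  M+6: 0.26170165×0.35808256 + 0.43991135×0.48063488 + 0.24649188×0.16128256 = 0.344902
  M+8: 0.43991135×0.35808256 + 0.24649188×0.48063488 = 0.275997
  M+10: 0.24649188×0.35808256 = 0.088264
Scale to base peak (0.344902) = 100: 2.4 : 19.5 : 62.4 : 100.0 : 80.0 : 25.6

2.4 : 19.5 : 62.4 : 100.0 : 80.0 : 25.6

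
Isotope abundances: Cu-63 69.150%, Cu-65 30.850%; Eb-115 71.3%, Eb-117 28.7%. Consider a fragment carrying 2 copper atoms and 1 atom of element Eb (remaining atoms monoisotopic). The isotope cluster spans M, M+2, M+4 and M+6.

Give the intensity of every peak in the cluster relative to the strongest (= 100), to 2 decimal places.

Copper pattern (n=2): 0.47817225 : 0.4266555 : 0.09517225
Element Eb pattern (n=1): 0.7130 : 0.2870
Convolve the two distributions (both contribute in 2-u steps):
  M: 0.47817225×0.7130 = 0.340937
  M+2: 0.47817225×0.2870 + 0.4266555×0.7130 = 0.441441
  M+4: 0.4266555×0.2870 + 0.09517225×0.7130 = 0.190308
  M+6: 0.09517225×0.2870 = 0.027314
Scale to base peak (0.441441) = 100: 77.23 : 100.00 : 43.11 : 6.19

77.23 : 100.00 : 43.11 : 6.19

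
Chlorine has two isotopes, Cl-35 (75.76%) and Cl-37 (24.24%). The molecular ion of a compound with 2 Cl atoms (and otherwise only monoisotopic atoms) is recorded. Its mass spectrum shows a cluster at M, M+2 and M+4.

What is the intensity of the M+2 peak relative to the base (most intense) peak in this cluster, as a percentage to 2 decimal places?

Term probabilities: M 0.5740, M+2 0.3673, M+4 0.0588. Base peak = M.
P(M) = C(2,0) × 0.7576^2 × 0.2424^0 = 1 × 0.57395776 × 1.0000 = 0.573958 (base)
P(M+2) = C(2,1) × 0.7576^1 × 0.2424^1 = 2 × 0.7576 × 0.2424 = 0.367284
Relative intensity = 0.367284 / 0.573958 × 100 = 63.99

63.99%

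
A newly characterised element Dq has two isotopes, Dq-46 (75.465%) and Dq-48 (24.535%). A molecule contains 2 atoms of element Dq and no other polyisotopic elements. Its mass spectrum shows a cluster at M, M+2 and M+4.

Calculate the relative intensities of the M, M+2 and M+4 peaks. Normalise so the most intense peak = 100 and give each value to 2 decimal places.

Expanding (0.75465 + 0.24535)^2:
P(M) = 0.75465^2 = 0.569497
P(M+2) = 2 × 0.75465^1 × 0.24535^1 = 0.370307
P(M+4) = 0.24535^2 = 0.060197
The M peak is largest (0.569497); scaling to 100 gives 100.00 : 65.02 : 10.57.

100.00 : 65.02 : 10.57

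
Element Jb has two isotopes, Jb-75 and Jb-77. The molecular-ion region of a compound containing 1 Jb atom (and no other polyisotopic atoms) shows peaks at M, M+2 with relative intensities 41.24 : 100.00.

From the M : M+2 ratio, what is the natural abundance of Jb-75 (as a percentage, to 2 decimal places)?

29.20%

If p is the fraction of Jb that is Jb-75, then I(M+2)/I(M) = [C(1,1)·p^0·(1−p)] / p^1 = 1·(1−p)/p = 100.00/41.24 = 2.4248
(1−p)/p = 2.4248/1 = 2.4248  ⇒  p = 1/(1 + 2.4248) = 0.2920
Jb-75: 29.20%, Jb-77: 70.80%.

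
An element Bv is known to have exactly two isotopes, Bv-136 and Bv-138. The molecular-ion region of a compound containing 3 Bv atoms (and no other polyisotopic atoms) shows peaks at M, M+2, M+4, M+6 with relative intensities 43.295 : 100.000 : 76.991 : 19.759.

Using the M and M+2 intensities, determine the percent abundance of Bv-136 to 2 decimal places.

56.50%

Let p = fractional abundance of Bv-136. I(M+2)/I(M) = [C(3,1)·p^2·(1−p)] / p^3 = 3·(1−p)/p = 100.000/43.295 = 2.3097
(1−p)/p = 2.3097/3 = 0.7699  ⇒  p = 1/(1 + 0.7699) = 0.5650
Bv-136: 56.50%, Bv-138: 43.50%.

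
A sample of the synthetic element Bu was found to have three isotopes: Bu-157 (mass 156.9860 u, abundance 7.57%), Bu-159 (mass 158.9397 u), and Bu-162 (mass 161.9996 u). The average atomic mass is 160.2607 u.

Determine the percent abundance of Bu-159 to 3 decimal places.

44.425%

Let x and y be the fractions of Bu-159 and Bu-162. Then x + y = 1 − 0.0757 = 0.9243 and 158.9397x + 161.9996y = 160.2607 − 0.0757×156.9860 = 148.3768598.
Substituting: 158.9397x + 161.9996(0.9243 − x) = 148.3768598
(158.9397 − 161.9996)x = -1.35937048  ⇒  x = 0.44425, y = 0.48005
Bu-159: 44.425%, Bu-162: 48.005%.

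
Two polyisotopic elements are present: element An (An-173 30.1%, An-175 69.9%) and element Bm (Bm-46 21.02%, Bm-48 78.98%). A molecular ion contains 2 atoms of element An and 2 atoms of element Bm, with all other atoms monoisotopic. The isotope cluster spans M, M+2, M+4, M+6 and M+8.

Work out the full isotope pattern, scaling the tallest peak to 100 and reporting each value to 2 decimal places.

0.94 : 11.46 : 51.29 : 100.00 : 71.76

Element An pattern (n=2): 0.090601 : 0.420798 : 0.488601
Element Bm pattern (n=2): 0.04418404 : 0.33203192 : 0.62378404
Convolve the two distributions (both contribute in 2-u steps):
  M: 0.090601×0.04418404 = 0.004003
  M+2: 0.090601×0.33203192 + 0.420798×0.04418404 = 0.048675
  M+4: 0.090601×0.62378404 + 0.420798×0.33203192 + 0.488601×0.04418404 = 0.217822
  M+6: 0.420798×0.62378404 + 0.488601×0.33203192 = 0.424718
  M+8: 0.488601×0.62378404 = 0.304782
Scale to base peak (0.424718) = 100: 0.94 : 11.46 : 51.29 : 100.00 : 71.76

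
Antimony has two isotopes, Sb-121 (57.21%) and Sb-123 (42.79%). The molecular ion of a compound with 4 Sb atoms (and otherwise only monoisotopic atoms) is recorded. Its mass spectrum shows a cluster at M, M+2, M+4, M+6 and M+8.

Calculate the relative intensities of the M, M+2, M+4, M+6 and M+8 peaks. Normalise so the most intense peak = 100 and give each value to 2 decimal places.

Each Sb atom is independently Sb-121 (p = 0.5721) or Sb-123 (q = 0.4279); the cluster is the binomial expansion (p + q)^4.
P(M) = 0.5721^4 = 0.107124
P(M+2) = 4 × 0.5721^3 × 0.4279^1 = 0.320493
P(M+4) = 6 × 0.5721^2 × 0.4279^2 = 0.359567
P(M+6) = 4 × 0.5721^1 × 0.4279^3 = 0.179291
P(M+8) = 0.4279^4 = 0.033525
The M+4 peak is largest (0.359567); scaling to 100 gives 29.79 : 89.13 : 100.00 : 49.86 : 9.32.

29.79 : 89.13 : 100.00 : 49.86 : 9.32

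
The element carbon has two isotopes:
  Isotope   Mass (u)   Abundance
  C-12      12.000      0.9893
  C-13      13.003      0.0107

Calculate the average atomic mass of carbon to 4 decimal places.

The abundance-weighted mean is 0.9893 × 12.000 + 0.0107 × 13.003
= 11.87160 + 0.13913 = 12.01073 u

12.0107 u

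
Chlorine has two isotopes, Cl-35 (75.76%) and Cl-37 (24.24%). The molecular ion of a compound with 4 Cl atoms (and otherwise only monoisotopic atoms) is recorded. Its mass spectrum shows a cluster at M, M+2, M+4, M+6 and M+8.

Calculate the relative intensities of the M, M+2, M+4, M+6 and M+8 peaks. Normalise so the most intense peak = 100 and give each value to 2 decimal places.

Expanding (0.7576 + 0.2424)^4:
P(M) = 0.7576^4 = 0.329428
P(M+2) = 4 × 0.7576^3 × 0.2424^1 = 0.421612
P(M+4) = 6 × 0.7576^2 × 0.2424^2 = 0.202347
P(M+6) = 4 × 0.7576^1 × 0.2424^3 = 0.043162
P(M+8) = 0.2424^4 = 0.003452
The M+2 peak is largest (0.421612); scaling to 100 gives 78.14 : 100.00 : 47.99 : 10.24 : 0.82.

78.14 : 100.00 : 47.99 : 10.24 : 0.82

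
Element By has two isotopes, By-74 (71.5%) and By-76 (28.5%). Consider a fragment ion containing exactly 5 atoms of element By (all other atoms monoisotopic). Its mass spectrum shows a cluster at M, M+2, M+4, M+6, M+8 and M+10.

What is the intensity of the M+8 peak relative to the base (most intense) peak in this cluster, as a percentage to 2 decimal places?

Binomial terms of (0.715 + 0.285)^5: M 0.1869, M+2 0.3724, M+4 0.2969, M+6 0.1183, M+8 0.0236, M+10 0.0019 → M+2 is the base peak.
P(M+2) = C(5,1) × 0.715^4 × 0.285^1 = 5 × 0.261351 × 0.2850 = 0.372425 (base)
P(M+8) = C(5,4) × 0.715^1 × 0.285^4 = 5 × 0.7150 × 0.0065975 = 0.023586
Relative intensity = 0.023586 / 0.372425 × 100 = 6.33

6.33%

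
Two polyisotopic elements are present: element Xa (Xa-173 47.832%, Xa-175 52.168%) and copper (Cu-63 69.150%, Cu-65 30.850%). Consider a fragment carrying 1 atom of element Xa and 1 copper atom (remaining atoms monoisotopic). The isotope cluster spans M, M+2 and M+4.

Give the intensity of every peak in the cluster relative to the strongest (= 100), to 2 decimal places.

Element Xa pattern (n=1): 0.47832 : 0.52168
Copper pattern (n=1): 0.6915 : 0.3085
Convolve the two distributions (both contribute in 2-u steps):
  M: 0.47832×0.6915 = 0.330758
  M+2: 0.47832×0.3085 + 0.52168×0.6915 = 0.508303
  M+4: 0.52168×0.3085 = 0.160938
Scale to base peak (0.508303) = 100: 65.07 : 100.00 : 31.66

65.07 : 100.00 : 31.66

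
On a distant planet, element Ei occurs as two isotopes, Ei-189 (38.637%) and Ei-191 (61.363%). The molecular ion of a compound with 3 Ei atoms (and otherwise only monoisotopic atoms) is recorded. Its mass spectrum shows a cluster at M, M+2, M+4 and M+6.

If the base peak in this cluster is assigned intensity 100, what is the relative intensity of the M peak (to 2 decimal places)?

13.22

Term probabilities: M 0.0577, M+2 0.2748, M+4 0.4365, M+6 0.2311. Base peak = M+4.
P(M+4) = C(3,2) × 0.38637^1 × 0.61363^2 = 3 × 0.38637 × 0.37654178 = 0.436453 (base)
P(M) = C(3,0) × 0.38637^3 × 0.61363^0 = 1 × 0.057678 × 1.0000 = 0.057678
Relative intensity = 0.057678 / 0.436453 × 100 = 13.22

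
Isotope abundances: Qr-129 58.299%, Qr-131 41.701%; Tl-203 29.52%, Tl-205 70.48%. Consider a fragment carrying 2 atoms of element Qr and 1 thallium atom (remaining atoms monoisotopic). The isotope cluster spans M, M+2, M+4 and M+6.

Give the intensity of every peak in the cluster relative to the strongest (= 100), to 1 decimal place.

Element Qr pattern (n=2): 0.33987734 : 0.48622532 : 0.17389734
Thallium pattern (n=1): 0.2952 : 0.7048
Convolve the two distributions (both contribute in 2-u steps):
  M: 0.33987734×0.2952 = 0.100332
  M+2: 0.33987734×0.7048 + 0.48622532×0.2952 = 0.383079
  M+4: 0.48622532×0.7048 + 0.17389734×0.2952 = 0.394026
  M+6: 0.17389734×0.7048 = 0.122563
Scale to base peak (0.394026) = 100: 25.5 : 97.2 : 100.0 : 31.1

25.5 : 97.2 : 100.0 : 31.1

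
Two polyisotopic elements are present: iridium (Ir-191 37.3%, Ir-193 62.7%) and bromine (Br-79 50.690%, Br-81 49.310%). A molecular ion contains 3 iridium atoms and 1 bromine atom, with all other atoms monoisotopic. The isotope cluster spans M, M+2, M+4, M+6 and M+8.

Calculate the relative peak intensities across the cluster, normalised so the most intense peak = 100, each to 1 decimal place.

Iridium pattern (n=3): 0.05189512 : 0.26170165 : 0.43991135 : 0.24649188
Bromine pattern (n=1): 0.5069 : 0.4931
Convolve the two distributions (both contribute in 2-u steps):
  M: 0.05189512×0.5069 = 0.026306
  M+2: 0.05189512×0.4931 + 0.26170165×0.5069 = 0.158246
  M+4: 0.26170165×0.4931 + 0.43991135×0.5069 = 0.352036
  M+6: 0.43991135×0.4931 + 0.24649188×0.5069 = 0.341867
  M+8: 0.24649188×0.4931 = 0.121545
Scale to base peak (0.352036) = 100: 7.5 : 45.0 : 100.0 : 97.1 : 34.5

7.5 : 45.0 : 100.0 : 97.1 : 34.5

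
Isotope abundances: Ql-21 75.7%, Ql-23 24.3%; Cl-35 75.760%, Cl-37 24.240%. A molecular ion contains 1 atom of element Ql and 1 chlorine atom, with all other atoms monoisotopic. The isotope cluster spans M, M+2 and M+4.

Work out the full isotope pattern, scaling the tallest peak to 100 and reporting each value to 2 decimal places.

Element Ql pattern (n=1): 0.7570 : 0.2430
Chlorine pattern (n=1): 0.7576 : 0.2424
Convolve the two distributions (both contribute in 2-u steps):
  M: 0.7570×0.7576 = 0.573503
  M+2: 0.7570×0.2424 + 0.2430×0.7576 = 0.367594
  M+4: 0.2430×0.2424 = 0.058903
Scale to base peak (0.573503) = 100: 100.00 : 64.10 : 10.27

100.00 : 64.10 : 10.27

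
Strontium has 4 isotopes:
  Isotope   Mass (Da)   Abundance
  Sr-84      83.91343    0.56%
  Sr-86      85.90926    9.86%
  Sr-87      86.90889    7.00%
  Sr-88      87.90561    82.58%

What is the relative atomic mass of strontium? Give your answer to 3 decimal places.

Average mass = Σ (abundance × isotope mass) = 0.0056 × 83.91343 + 0.0986 × 85.90926 + 0.0700 × 86.90889 + 0.8258 × 87.90561
= 0.469915 + 8.470653 + 6.083622 + 72.592453 = 87.616643 Da

87.617 Da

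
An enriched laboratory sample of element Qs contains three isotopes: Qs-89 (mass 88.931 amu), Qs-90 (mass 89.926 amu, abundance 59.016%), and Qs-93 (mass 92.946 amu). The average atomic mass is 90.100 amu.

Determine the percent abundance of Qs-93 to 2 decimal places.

14.49%

The remaining 40.984% is split between Qs-89 (fraction x) and Qs-93 (fraction 0.40984 − x).
Substituting: 88.931x + 92.946(0.40984 − x) = 37.02927184
(88.931 − 92.946)x = -1.0637168  ⇒  x = 0.26494, y = 0.14490
Qs-89: 26.49%, Qs-93: 14.49%.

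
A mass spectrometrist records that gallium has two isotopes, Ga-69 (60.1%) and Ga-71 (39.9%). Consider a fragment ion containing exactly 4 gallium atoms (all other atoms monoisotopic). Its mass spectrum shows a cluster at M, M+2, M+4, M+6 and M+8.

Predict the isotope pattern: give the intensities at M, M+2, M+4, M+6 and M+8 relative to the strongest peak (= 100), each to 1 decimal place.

37.7 : 100.0 : 99.6 : 44.1 : 7.3

Each Ga atom is independently Ga-69 (p = 0.601) or Ga-71 (q = 0.399); the cluster is the binomial expansion (p + q)^4.
P(M) = 0.601^4 = 0.130466
P(M+2) = 4 × 0.601^3 × 0.399^1 = 0.346463
P(M+4) = 6 × 0.601^2 × 0.399^2 = 0.345021
P(M+6) = 4 × 0.601^1 × 0.399^3 = 0.152705
P(M+8) = 0.399^4 = 0.025345
The M+2 peak is largest (0.346463); scaling to 100 gives 37.7 : 100.0 : 99.6 : 44.1 : 7.3.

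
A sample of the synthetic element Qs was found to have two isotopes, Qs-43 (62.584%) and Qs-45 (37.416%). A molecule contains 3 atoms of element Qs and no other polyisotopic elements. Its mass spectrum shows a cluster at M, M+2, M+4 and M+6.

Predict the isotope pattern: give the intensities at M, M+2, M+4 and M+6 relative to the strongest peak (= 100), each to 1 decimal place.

55.8 : 100.0 : 59.8 : 11.9

The 3 Qs atoms are independent, so intensities follow the terms of (0.62584 + 0.37416)^3.
P(M) = 0.62584^3 = 0.245126
P(M+2) = 3 × 0.62584^2 × 0.37416^1 = 0.439648
P(M+4) = 3 × 0.62584^1 × 0.37416^2 = 0.262845
P(M+6) = 0.37416^3 = 0.052381
The M+2 peak is largest (0.439648); scaling to 100 gives 55.8 : 100.0 : 59.8 : 11.9.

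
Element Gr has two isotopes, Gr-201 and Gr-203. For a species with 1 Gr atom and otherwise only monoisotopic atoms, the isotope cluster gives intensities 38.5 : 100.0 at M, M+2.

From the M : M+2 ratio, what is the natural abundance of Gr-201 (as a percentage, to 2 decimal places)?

27.80%

If p is the fraction of Gr that is Gr-201, then I(M+2)/I(M) = [C(1,1)·p^0·(1−p)] / p^1 = 1·(1−p)/p = 100.0/38.5 = 2.5974
(1−p)/p = 2.5974/1 = 2.5974  ⇒  p = 1/(1 + 2.5974) = 0.2780
Gr-201: 27.80%, Gr-203: 72.20%.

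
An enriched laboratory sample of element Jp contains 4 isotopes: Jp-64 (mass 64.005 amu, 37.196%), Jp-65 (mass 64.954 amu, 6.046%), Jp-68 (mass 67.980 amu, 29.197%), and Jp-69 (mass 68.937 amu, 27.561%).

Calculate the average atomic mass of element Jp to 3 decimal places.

Average mass = Σ (abundance × isotope mass) = 0.37196 × 64.005 + 0.06046 × 64.954 + 0.29197 × 67.980 + 0.27561 × 68.937
= 23.8073 + 3.9271 + 19.8481 + 18.9997 = 66.5822 amu

66.582 amu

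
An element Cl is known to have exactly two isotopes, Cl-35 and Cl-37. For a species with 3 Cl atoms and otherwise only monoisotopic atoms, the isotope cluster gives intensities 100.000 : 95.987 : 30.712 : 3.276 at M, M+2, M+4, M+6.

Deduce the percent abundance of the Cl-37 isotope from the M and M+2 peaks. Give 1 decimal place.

Let p = fractional abundance of Cl-35. I(M+2)/I(M) = [C(3,1)·p^2·(1−p)] / p^3 = 3·(1−p)/p = 95.987/100.000 = 0.9599
(1−p)/p = 0.9599/3 = 0.3200  ⇒  p = 1/(1 + 0.3200) = 0.7576
Cl-35: 75.8%, Cl-37: 24.2%.

24.2%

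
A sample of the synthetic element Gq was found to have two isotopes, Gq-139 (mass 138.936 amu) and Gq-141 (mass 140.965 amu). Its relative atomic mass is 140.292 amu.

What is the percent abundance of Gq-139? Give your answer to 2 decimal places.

33.17%

Writing the weighted mean with unknown fraction x of Gq-139:
138.936·x + 140.965·(1 − x) = 140.292
(138.936 − 140.965)·x = 140.292 − 140.965
x = -0.673 / -2.029 = 0.33169 → 33.17% Gq-139, 66.83% Gq-141.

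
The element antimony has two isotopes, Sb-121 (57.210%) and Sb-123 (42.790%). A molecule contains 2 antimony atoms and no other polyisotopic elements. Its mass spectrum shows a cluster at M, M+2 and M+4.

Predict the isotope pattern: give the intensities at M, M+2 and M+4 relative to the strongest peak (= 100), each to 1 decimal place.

The 2 Sb atoms are independent, so intensities follow the terms of (0.57210 + 0.42790)^2.
P(M) = 0.57210^2 = 0.327298
P(M+2) = 2 × 0.57210^1 × 0.42790^1 = 0.489603
P(M+4) = 0.42790^2 = 0.183098
The M+2 peak is largest (0.489603); scaling to 100 gives 66.8 : 100.0 : 37.4.

66.8 : 100.0 : 37.4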